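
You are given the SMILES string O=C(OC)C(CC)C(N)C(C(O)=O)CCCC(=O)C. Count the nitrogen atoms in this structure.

1

Scan the SMILES for N atoms (remember two-letter symbols like Cl and Br are single atoms).
Nitrogen count: 1.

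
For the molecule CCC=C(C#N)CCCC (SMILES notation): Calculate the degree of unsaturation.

Degree of unsaturation = (number of rings) + (number of π bonds).
Ring closures in the SMILES: 0.
π bonds: 1 double bond (each 1 DoU), 1 triple bond (each 2 DoU) → 3 DoU from unsaturation.
Total DoU = 0 + 3 = 3.

3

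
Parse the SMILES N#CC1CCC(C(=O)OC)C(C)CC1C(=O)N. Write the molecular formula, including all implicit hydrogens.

C12H18N2O3

Walk through each heavy atom and fill implicit hydrogens from standard valence (C 4, N 3, O 2, S 2, halogen 1):
  atom 1: N, bond orders sum to 3 (valence 3) → 0 H
  atom 2: C, bond orders sum to 4 (valence 4) → 0 H
  atom 3: C, bond orders sum to 3 (valence 4) → 1 H
  atom 4: C, bond orders sum to 2 (valence 4) → 2 H
  atom 5: C, bond orders sum to 2 (valence 4) → 2 H
  atom 6: C, bond orders sum to 3 (valence 4) → 1 H
  atom 7: C, bond orders sum to 4 (valence 4) → 0 H
  atom 8: O, bond orders sum to 2 (valence 2) → 0 H
  atom 9: O, bond orders sum to 2 (valence 2) → 0 H
  atom 10: C, bond orders sum to 1 (valence 4) → 3 H
  atom 11: C, bond orders sum to 3 (valence 4) → 1 H
  atom 12: C, bond orders sum to 1 (valence 4) → 3 H
  atom 13: C, bond orders sum to 2 (valence 4) → 2 H
  atom 14: C, bond orders sum to 3 (valence 4) → 1 H
  atom 15: C, bond orders sum to 4 (valence 4) → 0 H
  atom 16: O, bond orders sum to 2 (valence 2) → 0 H
  atom 17: N, bond orders sum to 1 (valence 3) → 2 H
Totals → C:12, H:18, N:2, O:3.
In Hill order: C12H18N2O3.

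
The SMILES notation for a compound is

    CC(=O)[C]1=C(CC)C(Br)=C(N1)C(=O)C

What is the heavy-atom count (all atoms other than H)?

Every atom symbol written in the SMILES (organic subset) is one heavy atom; implicit H are not written.
Heavy atoms by element → Br:1, C:10, N:1, O:2.
Total: 14.

14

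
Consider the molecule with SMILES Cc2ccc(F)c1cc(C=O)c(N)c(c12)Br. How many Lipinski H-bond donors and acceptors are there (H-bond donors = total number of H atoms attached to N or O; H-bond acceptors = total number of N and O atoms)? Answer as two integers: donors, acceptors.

Donors: find every N or O and count the H atoms it carries.
  atom 11 (O): bond orders sum to 2 → 0 H
  atom 13 (N): bond orders sum to 1 → 2 H
Lipinski HBD = 2.
Acceptors: N atoms = 1, O atoms = 1 → HBA = 2.

2, 2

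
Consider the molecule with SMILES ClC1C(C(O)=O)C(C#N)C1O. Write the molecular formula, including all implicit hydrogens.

Walk through each heavy atom and fill implicit hydrogens from standard valence (C 4, N 3, O 2, S 2, halogen 1):
  atom 1: Cl (halogen, monovalent) → 0 H
  atom 2: C, bond orders sum to 3 (valence 4) → 1 H
  atom 3: C, bond orders sum to 3 (valence 4) → 1 H
  atom 4: C, bond orders sum to 4 (valence 4) → 0 H
  atom 5: O, bond orders sum to 1 (valence 2) → 1 H
  atom 6: O, bond orders sum to 2 (valence 2) → 0 H
  atom 7: C, bond orders sum to 3 (valence 4) → 1 H
  atom 8: C, bond orders sum to 4 (valence 4) → 0 H
  atom 9: N, bond orders sum to 3 (valence 3) → 0 H
  atom 10: C, bond orders sum to 3 (valence 4) → 1 H
  atom 11: O, bond orders sum to 1 (valence 2) → 1 H
Totals → C:6, H:6, Cl:1, N:1, O:3.

C6H6ClNO3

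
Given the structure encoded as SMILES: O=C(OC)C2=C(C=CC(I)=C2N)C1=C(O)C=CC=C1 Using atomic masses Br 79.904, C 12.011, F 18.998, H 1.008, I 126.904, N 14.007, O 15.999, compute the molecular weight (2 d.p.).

First, the molecular formula is C14H12INO3 (counting implicit H from valence).
  C: 14 × 12.011 = 168.154
  H: 12 × 1.008 = 12.096
  I: 1 × 126.904 = 126.904
  N: 1 × 14.007 = 14.007
  O: 3 × 15.999 = 47.997
Sum: 14×12.011 + 12×1.008 + 1×126.904 + 1×14.007 + 3×15.999 = 369.158 → 369.16 g/mol.

369.16 g/mol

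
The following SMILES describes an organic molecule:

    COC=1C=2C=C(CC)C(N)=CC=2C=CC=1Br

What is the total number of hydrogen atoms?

14

Walk through each heavy atom and fill implicit hydrogens from standard valence (C 4, N 3, O 2, S 2, halogen 1):
  atom 1: C, bond orders sum to 1 (valence 4) → 3 H
  atom 2: O, bond orders sum to 2 (valence 2) → 0 H
  atom 3: C, bond orders sum to 4 (valence 4) → 0 H
  atom 4: C, bond orders sum to 4 (valence 4) → 0 H
  atom 5: C, bond orders sum to 3 (valence 4) → 1 H
  atom 6: C, bond orders sum to 4 (valence 4) → 0 H
  atom 7: C, bond orders sum to 2 (valence 4) → 2 H
  atom 8: C, bond orders sum to 1 (valence 4) → 3 H
  atom 9: C, bond orders sum to 4 (valence 4) → 0 H
  atom 10: N, bond orders sum to 1 (valence 3) → 2 H
  atom 11: C, bond orders sum to 3 (valence 4) → 1 H
  atom 12: C, bond orders sum to 4 (valence 4) → 0 H
  atom 13: C, bond orders sum to 3 (valence 4) → 1 H
  atom 14: C, bond orders sum to 3 (valence 4) → 1 H
  atom 15: C, bond orders sum to 4 (valence 4) → 0 H
  atom 16: Br (halogen, monovalent) → 0 H
Total hydrogens: 14.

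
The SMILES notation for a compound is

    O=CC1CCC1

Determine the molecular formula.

C5H8O

Walk through each heavy atom and fill implicit hydrogens from standard valence (C 4, N 3, O 2, S 2, halogen 1):
  atom 1: O, bond orders sum to 2 (valence 2) → 0 H
  atom 2: C, bond orders sum to 3 (valence 4) → 1 H
  atom 3: C, bond orders sum to 3 (valence 4) → 1 H
  atom 4: C, bond orders sum to 2 (valence 4) → 2 H
  atom 5: C, bond orders sum to 2 (valence 4) → 2 H
  atom 6: C, bond orders sum to 2 (valence 4) → 2 H
Totals → C:5, H:8, O:1.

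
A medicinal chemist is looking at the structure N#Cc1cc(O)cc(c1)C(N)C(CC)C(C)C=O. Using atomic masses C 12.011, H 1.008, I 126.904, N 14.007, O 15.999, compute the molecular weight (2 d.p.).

First, the molecular formula is C14H18N2O2 (counting implicit H from valence).
  C: 14 × 12.011 = 168.154
  H: 18 × 1.008 = 18.144
  N: 2 × 14.007 = 28.014
  O: 2 × 15.999 = 31.998
Sum: 14×12.011 + 18×1.008 + 2×14.007 + 2×15.999 = 246.310 → 246.31 g/mol.

246.31 g/mol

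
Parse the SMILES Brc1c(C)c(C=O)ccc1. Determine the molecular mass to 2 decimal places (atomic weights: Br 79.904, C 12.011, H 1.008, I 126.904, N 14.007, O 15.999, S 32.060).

199.05 g/mol

First, the molecular formula is C8H7BrO (counting implicit H from valence).
  Br: 1 × 79.904 = 79.904
  C: 8 × 12.011 = 96.088
  H: 7 × 1.008 = 7.056
  O: 1 × 15.999 = 15.999
Sum: 1×79.904 + 8×12.011 + 7×1.008 + 1×15.999 = 199.047 → 199.05 g/mol.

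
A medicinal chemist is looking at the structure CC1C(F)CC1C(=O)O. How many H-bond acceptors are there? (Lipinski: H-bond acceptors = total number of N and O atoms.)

N atoms: 0; O atoms: 2.
Lipinski HBA = 0 + 2 = 2.

2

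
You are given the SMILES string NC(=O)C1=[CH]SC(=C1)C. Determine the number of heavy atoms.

9

Every atom symbol written in the SMILES (organic subset) is one heavy atom; implicit H are not written.
Heavy atoms by element → C:6, N:1, O:1, S:1.
Total: 9.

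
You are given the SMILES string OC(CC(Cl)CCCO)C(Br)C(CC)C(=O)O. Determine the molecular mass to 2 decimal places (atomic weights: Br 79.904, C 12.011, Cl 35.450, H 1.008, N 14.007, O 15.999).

First, the molecular formula is C11H20BrClO4 (counting implicit H from valence).
  Br: 1 × 79.904 = 79.904
  C: 11 × 12.011 = 132.121
  Cl: 1 × 35.450 = 35.450
  H: 20 × 1.008 = 20.160
  O: 4 × 15.999 = 63.996
Sum: 1×79.904 + 11×12.011 + 1×35.450 + 20×1.008 + 4×15.999 = 331.631 → 331.63 g/mol.

331.63 g/mol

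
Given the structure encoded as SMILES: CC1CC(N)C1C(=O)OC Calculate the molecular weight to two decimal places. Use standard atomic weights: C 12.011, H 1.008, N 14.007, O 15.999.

143.19 g/mol

First, the molecular formula is C7H13NO2 (counting implicit H from valence).
  C: 7 × 12.011 = 84.077
  H: 13 × 1.008 = 13.104
  N: 1 × 14.007 = 14.007
  O: 2 × 15.999 = 31.998
Sum: 7×12.011 + 13×1.008 + 1×14.007 + 2×15.999 = 143.186 → 143.19 g/mol.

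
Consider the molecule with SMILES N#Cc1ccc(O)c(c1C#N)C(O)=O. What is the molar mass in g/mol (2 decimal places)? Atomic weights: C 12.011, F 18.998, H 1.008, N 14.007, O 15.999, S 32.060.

188.14 g/mol

First, the molecular formula is C9H4N2O3 (counting implicit H from valence).
  C: 9 × 12.011 = 108.099
  H: 4 × 1.008 = 4.032
  N: 2 × 14.007 = 28.014
  O: 3 × 15.999 = 47.997
Sum: 9×12.011 + 4×1.008 + 2×14.007 + 3×15.999 = 188.142 → 188.14 g/mol.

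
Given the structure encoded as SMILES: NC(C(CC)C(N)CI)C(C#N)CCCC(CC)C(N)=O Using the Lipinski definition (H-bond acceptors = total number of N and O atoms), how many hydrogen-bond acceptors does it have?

N atoms: 4; O atoms: 1.
Lipinski HBA = 4 + 1 = 5.

5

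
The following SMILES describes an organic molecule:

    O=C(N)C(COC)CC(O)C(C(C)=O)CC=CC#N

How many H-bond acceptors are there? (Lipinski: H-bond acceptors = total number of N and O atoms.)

6

N atoms: 2; O atoms: 4.
Lipinski HBA = 2 + 4 = 6.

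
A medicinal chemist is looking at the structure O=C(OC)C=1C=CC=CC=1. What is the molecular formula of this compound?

Walk through each heavy atom and fill implicit hydrogens from standard valence (C 4, N 3, O 2, S 2, halogen 1):
  atom 1: O, bond orders sum to 2 (valence 2) → 0 H
  atom 2: C, bond orders sum to 4 (valence 4) → 0 H
  atom 3: O, bond orders sum to 2 (valence 2) → 0 H
  atom 4: C, bond orders sum to 1 (valence 4) → 3 H
  atom 5: C, bond orders sum to 4 (valence 4) → 0 H
  atom 6: C, bond orders sum to 3 (valence 4) → 1 H
  atom 7: C, bond orders sum to 3 (valence 4) → 1 H
  atom 8: C, bond orders sum to 3 (valence 4) → 1 H
  atom 9: C, bond orders sum to 3 (valence 4) → 1 H
  atom 10: C, bond orders sum to 3 (valence 4) → 1 H
Totals → C:8, H:8, O:2.

C8H8O2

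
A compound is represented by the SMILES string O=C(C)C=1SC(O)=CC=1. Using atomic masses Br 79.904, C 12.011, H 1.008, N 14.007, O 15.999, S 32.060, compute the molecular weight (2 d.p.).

First, the molecular formula is C6H6O2S (counting implicit H from valence).
  C: 6 × 12.011 = 72.066
  H: 6 × 1.008 = 6.048
  O: 2 × 15.999 = 31.998
  S: 1 × 32.060 = 32.060
Sum: 6×12.011 + 6×1.008 + 2×15.999 + 1×32.060 = 142.172 → 142.17 g/mol.

142.17 g/mol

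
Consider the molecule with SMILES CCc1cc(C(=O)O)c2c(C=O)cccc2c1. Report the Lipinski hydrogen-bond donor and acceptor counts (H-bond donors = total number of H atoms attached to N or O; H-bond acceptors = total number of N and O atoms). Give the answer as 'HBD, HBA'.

Donors: find every N or O and count the H atoms it carries.
  atom 7 (O): bond orders sum to 2 → 0 H
  atom 8 (O): bond orders sum to 1 → 1 H
  atom 12 (O): bond orders sum to 2 → 0 H
Lipinski HBD = 1.
Acceptors: N atoms = 0, O atoms = 3 → HBA = 3.

1, 3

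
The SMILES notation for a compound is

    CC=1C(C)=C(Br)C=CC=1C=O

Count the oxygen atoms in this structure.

1

Scan the SMILES for O atoms (remember two-letter symbols like Cl and Br are single atoms).
Oxygen count: 1.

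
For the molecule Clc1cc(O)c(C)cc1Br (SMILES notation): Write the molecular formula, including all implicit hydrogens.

Walk through each heavy atom and fill implicit hydrogens from standard valence (C 4, N 3, O 2, S 2, halogen 1); for lowercase aromatic atoms, an aromatic c carries 1 H when it has two neighbours and 0 H with three, and aromatic n carries 0 H:
  atom 1: Cl (halogen, monovalent) → 0 H
  atom 2: aromatic c, 3 neighbours → 0 H
  atom 3: aromatic c, 2 neighbours → 1 H
  atom 4: aromatic c, 3 neighbours → 0 H
  atom 5: O, bond orders sum to 1 (valence 2) → 1 H
  atom 6: aromatic c, 3 neighbours → 0 H
  atom 7: C, bond orders sum to 1 (valence 4) → 3 H
  atom 8: aromatic c, 2 neighbours → 1 H
  atom 9: aromatic c, 3 neighbours → 0 H
  atom 10: Br (halogen, monovalent) → 0 H
Totals → C:7, H:6, Br:1, Cl:1, O:1.
In Hill order: C7H6BrClO.

C7H6BrClO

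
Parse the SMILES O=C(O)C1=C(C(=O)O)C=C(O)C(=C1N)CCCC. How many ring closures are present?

In SMILES, each pair of matching ring-closure digits denotes one ring-closing bond; the number of such bonds equals the number of independent rings.
Ring-closure bonds here: 1.

1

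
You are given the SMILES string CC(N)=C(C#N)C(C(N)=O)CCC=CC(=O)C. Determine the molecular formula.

Walk through each heavy atom and fill implicit hydrogens from standard valence (C 4, N 3, O 2, S 2, halogen 1):
  atom 1: C, bond orders sum to 1 (valence 4) → 3 H
  atom 2: C, bond orders sum to 4 (valence 4) → 0 H
  atom 3: N, bond orders sum to 1 (valence 3) → 2 H
  atom 4: C, bond orders sum to 4 (valence 4) → 0 H
  atom 5: C, bond orders sum to 4 (valence 4) → 0 H
  atom 6: N, bond orders sum to 3 (valence 3) → 0 H
  atom 7: C, bond orders sum to 3 (valence 4) → 1 H
  atom 8: C, bond orders sum to 4 (valence 4) → 0 H
  atom 9: N, bond orders sum to 1 (valence 3) → 2 H
  atom 10: O, bond orders sum to 2 (valence 2) → 0 H
  atom 11: C, bond orders sum to 2 (valence 4) → 2 H
  atom 12: C, bond orders sum to 2 (valence 4) → 2 H
  atom 13: C, bond orders sum to 3 (valence 4) → 1 H
  atom 14: C, bond orders sum to 3 (valence 4) → 1 H
  atom 15: C, bond orders sum to 4 (valence 4) → 0 H
  atom 16: O, bond orders sum to 2 (valence 2) → 0 H
  atom 17: C, bond orders sum to 1 (valence 4) → 3 H
Totals → C:12, H:17, N:3, O:2.

C12H17N3O2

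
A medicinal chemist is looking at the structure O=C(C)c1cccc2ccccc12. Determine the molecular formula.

C12H10O

Walk through each heavy atom and fill implicit hydrogens from standard valence (C 4, N 3, O 2, S 2, halogen 1); for lowercase aromatic atoms, an aromatic c carries 1 H when it has two neighbours and 0 H with three, and aromatic n carries 0 H:
  atom 1: O, bond orders sum to 2 (valence 2) → 0 H
  atom 2: C, bond orders sum to 4 (valence 4) → 0 H
  atom 3: C, bond orders sum to 1 (valence 4) → 3 H
  atom 4: aromatic c, 3 neighbours → 0 H
  atom 5: aromatic c, 2 neighbours → 1 H
  atom 6: aromatic c, 2 neighbours → 1 H
  atom 7: aromatic c, 2 neighbours → 1 H
  atom 8: aromatic c, 3 neighbours → 0 H
  atom 9: aromatic c, 2 neighbours → 1 H
  atom 10: aromatic c, 2 neighbours → 1 H
  atom 11: aromatic c, 2 neighbours → 1 H
  atom 12: aromatic c, 2 neighbours → 1 H
  atom 13: aromatic c, 3 neighbours → 0 H
Totals → C:12, H:10, O:1.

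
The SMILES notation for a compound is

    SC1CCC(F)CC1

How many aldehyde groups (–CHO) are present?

Scan the SMILES for the aldehyde motif — none present.
Groups that are present: 1 thiol.

0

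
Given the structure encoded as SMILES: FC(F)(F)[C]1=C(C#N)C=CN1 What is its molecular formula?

C6H3F3N2

Walk through each heavy atom and fill implicit hydrogens from standard valence (C 4, N 3, O 2, S 2, halogen 1):
  atom 1: F (halogen, monovalent) → 0 H
  atom 2: C, bond orders sum to 4 (valence 4) → 0 H
  atom 3: F (halogen, monovalent) → 0 H
  atom 4: F (halogen, monovalent) → 0 H
  atom 5: C with explicit H count 0
  atom 6: C, bond orders sum to 4 (valence 4) → 0 H
  atom 7: C, bond orders sum to 4 (valence 4) → 0 H
  atom 8: N, bond orders sum to 3 (valence 3) → 0 H
  atom 9: C, bond orders sum to 3 (valence 4) → 1 H
  atom 10: C, bond orders sum to 3 (valence 4) → 1 H
  atom 11: N, bond orders sum to 2 (valence 3) → 1 H
Totals → C:6, H:3, F:3, N:2.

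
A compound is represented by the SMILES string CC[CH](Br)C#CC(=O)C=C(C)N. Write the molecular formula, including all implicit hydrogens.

Walk through each heavy atom and fill implicit hydrogens from standard valence (C 4, N 3, O 2, S 2, halogen 1):
  atom 1: C, bond orders sum to 1 (valence 4) → 3 H
  atom 2: C, bond orders sum to 2 (valence 4) → 2 H
  atom 3: C with explicit H count 1
  atom 4: Br (halogen, monovalent) → 0 H
  atom 5: C, bond orders sum to 4 (valence 4) → 0 H
  atom 6: C, bond orders sum to 4 (valence 4) → 0 H
  atom 7: C, bond orders sum to 4 (valence 4) → 0 H
  atom 8: O, bond orders sum to 2 (valence 2) → 0 H
  atom 9: C, bond orders sum to 3 (valence 4) → 1 H
  atom 10: C, bond orders sum to 4 (valence 4) → 0 H
  atom 11: C, bond orders sum to 1 (valence 4) → 3 H
  atom 12: N, bond orders sum to 1 (valence 3) → 2 H
Totals → C:9, H:12, Br:1, N:1, O:1.
In Hill order: C9H12BrNO.

C9H12BrNO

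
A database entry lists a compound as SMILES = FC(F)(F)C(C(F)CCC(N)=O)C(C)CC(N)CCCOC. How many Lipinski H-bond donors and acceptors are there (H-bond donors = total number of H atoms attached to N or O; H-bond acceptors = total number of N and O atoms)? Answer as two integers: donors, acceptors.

4, 4

Donors: find every N or O and count the H atoms it carries.
  atom 11 (N): bond orders sum to 1 → 2 H
  atom 12 (O): bond orders sum to 2 → 0 H
  atom 17 (N): bond orders sum to 1 → 2 H
  atom 21 (O): bond orders sum to 2 → 0 H
Lipinski HBD = 4.
Acceptors: N atoms = 2, O atoms = 2 → HBA = 4.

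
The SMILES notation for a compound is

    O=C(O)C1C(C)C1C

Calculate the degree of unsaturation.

2

Degree of unsaturation = (number of rings) + (number of π bonds).
Ring closures in the SMILES: 1.
π bonds: 1 double bond (each 1 DoU) → 1 DoU from unsaturation.
Total DoU = 1 + 1 = 2.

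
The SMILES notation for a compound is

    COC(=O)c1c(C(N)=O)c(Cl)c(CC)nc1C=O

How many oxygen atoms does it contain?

4

Scan the SMILES for O atoms (remember two-letter symbols like Cl and Br are single atoms).
Oxygen count: 4.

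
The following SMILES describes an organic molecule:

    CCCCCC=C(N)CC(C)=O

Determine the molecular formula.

C10H19NO

Walk through each heavy atom and fill implicit hydrogens from standard valence (C 4, N 3, O 2, S 2, halogen 1):
  atom 1: C, bond orders sum to 1 (valence 4) → 3 H
  atom 2: C, bond orders sum to 2 (valence 4) → 2 H
  atom 3: C, bond orders sum to 2 (valence 4) → 2 H
  atom 4: C, bond orders sum to 2 (valence 4) → 2 H
  atom 5: C, bond orders sum to 2 (valence 4) → 2 H
  atom 6: C, bond orders sum to 3 (valence 4) → 1 H
  atom 7: C, bond orders sum to 4 (valence 4) → 0 H
  atom 8: N, bond orders sum to 1 (valence 3) → 2 H
  atom 9: C, bond orders sum to 2 (valence 4) → 2 H
  atom 10: C, bond orders sum to 4 (valence 4) → 0 H
  atom 11: C, bond orders sum to 1 (valence 4) → 3 H
  atom 12: O, bond orders sum to 2 (valence 2) → 0 H
Totals → C:10, H:19, N:1, O:1.
In Hill order: C10H19NO.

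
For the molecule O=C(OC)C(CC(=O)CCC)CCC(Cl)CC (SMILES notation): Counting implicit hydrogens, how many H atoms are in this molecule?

Walk through each heavy atom and fill implicit hydrogens from standard valence (C 4, N 3, O 2, S 2, halogen 1):
  atom 1: O, bond orders sum to 2 (valence 2) → 0 H
  atom 2: C, bond orders sum to 4 (valence 4) → 0 H
  atom 3: O, bond orders sum to 2 (valence 2) → 0 H
  atom 4: C, bond orders sum to 1 (valence 4) → 3 H
  atom 5: C, bond orders sum to 3 (valence 4) → 1 H
  atom 6: C, bond orders sum to 2 (valence 4) → 2 H
  atom 7: C, bond orders sum to 4 (valence 4) → 0 H
  atom 8: O, bond orders sum to 2 (valence 2) → 0 H
  atom 9: C, bond orders sum to 2 (valence 4) → 2 H
  atom 10: C, bond orders sum to 2 (valence 4) → 2 H
  atom 11: C, bond orders sum to 1 (valence 4) → 3 H
  atom 12: C, bond orders sum to 2 (valence 4) → 2 H
  atom 13: C, bond orders sum to 2 (valence 4) → 2 H
  atom 14: C, bond orders sum to 3 (valence 4) → 1 H
  atom 15: Cl (halogen, monovalent) → 0 H
  atom 16: C, bond orders sum to 2 (valence 4) → 2 H
  atom 17: C, bond orders sum to 1 (valence 4) → 3 H
Total hydrogens: 23.

23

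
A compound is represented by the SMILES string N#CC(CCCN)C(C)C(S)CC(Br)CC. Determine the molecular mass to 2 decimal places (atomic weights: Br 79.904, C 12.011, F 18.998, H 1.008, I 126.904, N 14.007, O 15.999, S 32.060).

First, the molecular formula is C12H23BrN2S (counting implicit H from valence).
  Br: 1 × 79.904 = 79.904
  C: 12 × 12.011 = 144.132
  H: 23 × 1.008 = 23.184
  N: 2 × 14.007 = 28.014
  S: 1 × 32.060 = 32.060
Sum: 1×79.904 + 12×12.011 + 23×1.008 + 2×14.007 + 1×32.060 = 307.294 → 307.29 g/mol.

307.29 g/mol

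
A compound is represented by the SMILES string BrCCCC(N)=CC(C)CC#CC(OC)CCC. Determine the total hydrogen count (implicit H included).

Walk through each heavy atom and fill implicit hydrogens from standard valence (C 4, N 3, O 2, S 2, halogen 1):
  atom 1: Br (halogen, monovalent) → 0 H
  atom 2: C, bond orders sum to 2 (valence 4) → 2 H
  atom 3: C, bond orders sum to 2 (valence 4) → 2 H
  atom 4: C, bond orders sum to 2 (valence 4) → 2 H
  atom 5: C, bond orders sum to 4 (valence 4) → 0 H
  atom 6: N, bond orders sum to 1 (valence 3) → 2 H
  atom 7: C, bond orders sum to 3 (valence 4) → 1 H
  atom 8: C, bond orders sum to 3 (valence 4) → 1 H
  atom 9: C, bond orders sum to 1 (valence 4) → 3 H
  atom 10: C, bond orders sum to 2 (valence 4) → 2 H
  atom 11: C, bond orders sum to 4 (valence 4) → 0 H
  atom 12: C, bond orders sum to 4 (valence 4) → 0 H
  atom 13: C, bond orders sum to 3 (valence 4) → 1 H
  atom 14: O, bond orders sum to 2 (valence 2) → 0 H
  atom 15: C, bond orders sum to 1 (valence 4) → 3 H
  atom 16: C, bond orders sum to 2 (valence 4) → 2 H
  atom 17: C, bond orders sum to 2 (valence 4) → 2 H
  atom 18: C, bond orders sum to 1 (valence 4) → 3 H
Total hydrogens: 26.

26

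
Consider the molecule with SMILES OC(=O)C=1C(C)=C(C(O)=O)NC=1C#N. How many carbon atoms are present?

8

Count every carbon token in the SMILES (each C, including those in ring-closure positions and inside branches).
Carbon count: 8.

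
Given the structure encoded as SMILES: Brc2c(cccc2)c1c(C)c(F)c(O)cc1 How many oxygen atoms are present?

Scan the SMILES for O atoms (remember two-letter symbols like Cl and Br are single atoms).
Oxygen count: 1.

1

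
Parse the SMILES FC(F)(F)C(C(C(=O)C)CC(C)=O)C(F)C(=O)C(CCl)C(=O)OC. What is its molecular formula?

C14H17ClF4O5

Walk through each heavy atom and fill implicit hydrogens from standard valence (C 4, N 3, O 2, S 2, halogen 1):
  atom 1: F (halogen, monovalent) → 0 H
  atom 2: C, bond orders sum to 4 (valence 4) → 0 H
  atom 3: F (halogen, monovalent) → 0 H
  atom 4: F (halogen, monovalent) → 0 H
  atom 5: C, bond orders sum to 3 (valence 4) → 1 H
  atom 6: C, bond orders sum to 3 (valence 4) → 1 H
  atom 7: C, bond orders sum to 4 (valence 4) → 0 H
  atom 8: O, bond orders sum to 2 (valence 2) → 0 H
  atom 9: C, bond orders sum to 1 (valence 4) → 3 H
  atom 10: C, bond orders sum to 2 (valence 4) → 2 H
  atom 11: C, bond orders sum to 4 (valence 4) → 0 H
  atom 12: C, bond orders sum to 1 (valence 4) → 3 H
  atom 13: O, bond orders sum to 2 (valence 2) → 0 H
  atom 14: C, bond orders sum to 3 (valence 4) → 1 H
  atom 15: F (halogen, monovalent) → 0 H
  atom 16: C, bond orders sum to 4 (valence 4) → 0 H
  atom 17: O, bond orders sum to 2 (valence 2) → 0 H
  atom 18: C, bond orders sum to 3 (valence 4) → 1 H
  atom 19: C, bond orders sum to 2 (valence 4) → 2 H
  atom 20: Cl (halogen, monovalent) → 0 H
  atom 21: C, bond orders sum to 4 (valence 4) → 0 H
  atom 22: O, bond orders sum to 2 (valence 2) → 0 H
  atom 23: O, bond orders sum to 2 (valence 2) → 0 H
  atom 24: C, bond orders sum to 1 (valence 4) → 3 H
Totals → C:14, H:17, Cl:1, F:4, O:5.
In Hill order: C14H17ClF4O5.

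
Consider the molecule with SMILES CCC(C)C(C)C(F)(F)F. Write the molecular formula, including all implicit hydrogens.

C7H13F3

Walk through each heavy atom and fill implicit hydrogens from standard valence (C 4, N 3, O 2, S 2, halogen 1):
  atom 1: C, bond orders sum to 1 (valence 4) → 3 H
  atom 2: C, bond orders sum to 2 (valence 4) → 2 H
  atom 3: C, bond orders sum to 3 (valence 4) → 1 H
  atom 4: C, bond orders sum to 1 (valence 4) → 3 H
  atom 5: C, bond orders sum to 3 (valence 4) → 1 H
  atom 6: C, bond orders sum to 1 (valence 4) → 3 H
  atom 7: C, bond orders sum to 4 (valence 4) → 0 H
  atom 8: F (halogen, monovalent) → 0 H
  atom 9: F (halogen, monovalent) → 0 H
  atom 10: F (halogen, monovalent) → 0 H
Totals → C:7, H:13, F:3.
In Hill order: C7H13F3.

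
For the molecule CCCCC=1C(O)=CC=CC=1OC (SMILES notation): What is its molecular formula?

C11H16O2

Walk through each heavy atom and fill implicit hydrogens from standard valence (C 4, N 3, O 2, S 2, halogen 1):
  atom 1: C, bond orders sum to 1 (valence 4) → 3 H
  atom 2: C, bond orders sum to 2 (valence 4) → 2 H
  atom 3: C, bond orders sum to 2 (valence 4) → 2 H
  atom 4: C, bond orders sum to 2 (valence 4) → 2 H
  atom 5: C, bond orders sum to 4 (valence 4) → 0 H
  atom 6: C, bond orders sum to 4 (valence 4) → 0 H
  atom 7: O, bond orders sum to 1 (valence 2) → 1 H
  atom 8: C, bond orders sum to 3 (valence 4) → 1 H
  atom 9: C, bond orders sum to 3 (valence 4) → 1 H
  atom 10: C, bond orders sum to 3 (valence 4) → 1 H
  atom 11: C, bond orders sum to 4 (valence 4) → 0 H
  atom 12: O, bond orders sum to 2 (valence 2) → 0 H
  atom 13: C, bond orders sum to 1 (valence 4) → 3 H
Totals → C:11, H:16, O:2.
In Hill order: C11H16O2.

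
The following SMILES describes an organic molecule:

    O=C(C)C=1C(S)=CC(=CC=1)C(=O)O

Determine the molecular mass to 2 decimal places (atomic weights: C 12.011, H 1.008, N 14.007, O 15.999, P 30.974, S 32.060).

First, the molecular formula is C9H8O3S (counting implicit H from valence).
  C: 9 × 12.011 = 108.099
  H: 8 × 1.008 = 8.064
  O: 3 × 15.999 = 47.997
  S: 1 × 32.060 = 32.060
Sum: 9×12.011 + 8×1.008 + 3×15.999 + 1×32.060 = 196.220 → 196.22 g/mol.

196.22 g/mol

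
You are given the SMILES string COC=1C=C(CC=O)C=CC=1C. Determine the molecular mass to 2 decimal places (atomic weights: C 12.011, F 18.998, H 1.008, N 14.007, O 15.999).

164.20 g/mol

First, the molecular formula is C10H12O2 (counting implicit H from valence).
  C: 10 × 12.011 = 120.110
  H: 12 × 1.008 = 12.096
  O: 2 × 15.999 = 31.998
Sum: 10×12.011 + 12×1.008 + 2×15.999 = 164.204 → 164.20 g/mol.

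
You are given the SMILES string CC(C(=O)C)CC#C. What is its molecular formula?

Walk through each heavy atom and fill implicit hydrogens from standard valence (C 4, N 3, O 2, S 2, halogen 1):
  atom 1: C, bond orders sum to 1 (valence 4) → 3 H
  atom 2: C, bond orders sum to 3 (valence 4) → 1 H
  atom 3: C, bond orders sum to 4 (valence 4) → 0 H
  atom 4: O, bond orders sum to 2 (valence 2) → 0 H
  atom 5: C, bond orders sum to 1 (valence 4) → 3 H
  atom 6: C, bond orders sum to 2 (valence 4) → 2 H
  atom 7: C, bond orders sum to 4 (valence 4) → 0 H
  atom 8: C, bond orders sum to 3 (valence 4) → 1 H
Totals → C:7, H:10, O:1.

C7H10O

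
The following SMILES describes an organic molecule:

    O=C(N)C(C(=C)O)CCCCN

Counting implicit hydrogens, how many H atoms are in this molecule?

16

Walk through each heavy atom and fill implicit hydrogens from standard valence (C 4, N 3, O 2, S 2, halogen 1):
  atom 1: O, bond orders sum to 2 (valence 2) → 0 H
  atom 2: C, bond orders sum to 4 (valence 4) → 0 H
  atom 3: N, bond orders sum to 1 (valence 3) → 2 H
  atom 4: C, bond orders sum to 3 (valence 4) → 1 H
  atom 5: C, bond orders sum to 4 (valence 4) → 0 H
  atom 6: C, bond orders sum to 2 (valence 4) → 2 H
  atom 7: O, bond orders sum to 1 (valence 2) → 1 H
  atom 8: C, bond orders sum to 2 (valence 4) → 2 H
  atom 9: C, bond orders sum to 2 (valence 4) → 2 H
  atom 10: C, bond orders sum to 2 (valence 4) → 2 H
  atom 11: C, bond orders sum to 2 (valence 4) → 2 H
  atom 12: N, bond orders sum to 1 (valence 3) → 2 H
Total hydrogens: 16.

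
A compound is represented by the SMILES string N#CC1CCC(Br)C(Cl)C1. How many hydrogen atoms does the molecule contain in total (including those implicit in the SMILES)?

9

Walk through each heavy atom and fill implicit hydrogens from standard valence (C 4, N 3, O 2, S 2, halogen 1):
  atom 1: N, bond orders sum to 3 (valence 3) → 0 H
  atom 2: C, bond orders sum to 4 (valence 4) → 0 H
  atom 3: C, bond orders sum to 3 (valence 4) → 1 H
  atom 4: C, bond orders sum to 2 (valence 4) → 2 H
  atom 5: C, bond orders sum to 2 (valence 4) → 2 H
  atom 6: C, bond orders sum to 3 (valence 4) → 1 H
  atom 7: Br (halogen, monovalent) → 0 H
  atom 8: C, bond orders sum to 3 (valence 4) → 1 H
  atom 9: Cl (halogen, monovalent) → 0 H
  atom 10: C, bond orders sum to 2 (valence 4) → 2 H
Total hydrogens: 9.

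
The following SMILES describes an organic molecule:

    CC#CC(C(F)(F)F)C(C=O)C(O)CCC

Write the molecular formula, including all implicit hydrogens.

C11H15F3O2

Walk through each heavy atom and fill implicit hydrogens from standard valence (C 4, N 3, O 2, S 2, halogen 1):
  atom 1: C, bond orders sum to 1 (valence 4) → 3 H
  atom 2: C, bond orders sum to 4 (valence 4) → 0 H
  atom 3: C, bond orders sum to 4 (valence 4) → 0 H
  atom 4: C, bond orders sum to 3 (valence 4) → 1 H
  atom 5: C, bond orders sum to 4 (valence 4) → 0 H
  atom 6: F (halogen, monovalent) → 0 H
  atom 7: F (halogen, monovalent) → 0 H
  atom 8: F (halogen, monovalent) → 0 H
  atom 9: C, bond orders sum to 3 (valence 4) → 1 H
  atom 10: C, bond orders sum to 3 (valence 4) → 1 H
  atom 11: O, bond orders sum to 2 (valence 2) → 0 H
  atom 12: C, bond orders sum to 3 (valence 4) → 1 H
  atom 13: O, bond orders sum to 1 (valence 2) → 1 H
  atom 14: C, bond orders sum to 2 (valence 4) → 2 H
  atom 15: C, bond orders sum to 2 (valence 4) → 2 H
  atom 16: C, bond orders sum to 1 (valence 4) → 3 H
Totals → C:11, H:15, F:3, O:2.
In Hill order: C11H15F3O2.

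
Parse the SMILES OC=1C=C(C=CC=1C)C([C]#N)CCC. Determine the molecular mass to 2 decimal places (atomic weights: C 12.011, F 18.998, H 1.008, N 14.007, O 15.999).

189.26 g/mol

First, the molecular formula is C12H15NO (counting implicit H from valence).
  C: 12 × 12.011 = 144.132
  H: 15 × 1.008 = 15.120
  N: 1 × 14.007 = 14.007
  O: 1 × 15.999 = 15.999
Sum: 12×12.011 + 15×1.008 + 1×14.007 + 1×15.999 = 189.258 → 189.26 g/mol.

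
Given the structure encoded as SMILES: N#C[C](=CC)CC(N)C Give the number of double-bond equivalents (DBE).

3

Molecular formula: C7H12N2.
DoU = (2C + 2 + N − H − X) / 2, where X is the halogen count and O/S are ignored.
    = (2·7 + 2 + 2 − 12 − 0) / 2 = 6 / 2 = 3.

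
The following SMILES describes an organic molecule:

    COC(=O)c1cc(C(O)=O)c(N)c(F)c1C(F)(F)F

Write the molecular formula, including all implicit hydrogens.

Walk through each heavy atom and fill implicit hydrogens from standard valence (C 4, N 3, O 2, S 2, halogen 1); for lowercase aromatic atoms, an aromatic c carries 1 H when it has two neighbours and 0 H with three, and aromatic n carries 0 H:
  atom 1: C, bond orders sum to 1 (valence 4) → 3 H
  atom 2: O, bond orders sum to 2 (valence 2) → 0 H
  atom 3: C, bond orders sum to 4 (valence 4) → 0 H
  atom 4: O, bond orders sum to 2 (valence 2) → 0 H
  atom 5: aromatic c, 3 neighbours → 0 H
  atom 6: aromatic c, 2 neighbours → 1 H
  atom 7: aromatic c, 3 neighbours → 0 H
  atom 8: C, bond orders sum to 4 (valence 4) → 0 H
  atom 9: O, bond orders sum to 1 (valence 2) → 1 H
  atom 10: O, bond orders sum to 2 (valence 2) → 0 H
  atom 11: aromatic c, 3 neighbours → 0 H
  atom 12: N, bond orders sum to 1 (valence 3) → 2 H
  atom 13: aromatic c, 3 neighbours → 0 H
  atom 14: F (halogen, monovalent) → 0 H
  atom 15: aromatic c, 3 neighbours → 0 H
  atom 16: C, bond orders sum to 4 (valence 4) → 0 H
  atom 17: F (halogen, monovalent) → 0 H
  atom 18: F (halogen, monovalent) → 0 H
  atom 19: F (halogen, monovalent) → 0 H
Totals → C:10, H:7, F:4, N:1, O:4.

C10H7F4NO4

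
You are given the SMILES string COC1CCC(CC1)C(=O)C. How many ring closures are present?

In SMILES, each pair of matching ring-closure digits denotes one ring-closing bond; the number of such bonds equals the number of independent rings.
Ring-closure bonds here: 1.

1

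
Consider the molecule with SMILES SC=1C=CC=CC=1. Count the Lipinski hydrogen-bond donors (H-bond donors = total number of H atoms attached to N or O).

0

Donors: find every N or O and count the H atoms it carries.
  (no N or O atoms present)
Lipinski HBD = 0.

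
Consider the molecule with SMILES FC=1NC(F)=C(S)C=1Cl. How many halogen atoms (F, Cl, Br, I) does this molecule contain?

Halogen atoms appear at heavy-atom positions 1, 5, 9 (1×Cl, 2×F).
Other groups present: 1 thiol.
Halogen count: 3.

3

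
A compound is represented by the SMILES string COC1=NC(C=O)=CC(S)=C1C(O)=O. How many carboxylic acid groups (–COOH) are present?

1

The carboxylic acid motif appears at heavy-atom position 12 in the SMILES.
Other groups present: 1 aldehyde, 1 ether, 1 thiol.
Carboxylic acid count: 1.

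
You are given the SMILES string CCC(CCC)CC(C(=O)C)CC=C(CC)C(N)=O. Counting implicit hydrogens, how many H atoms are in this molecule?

29

Walk through each heavy atom and fill implicit hydrogens from standard valence (C 4, N 3, O 2, S 2, halogen 1):
  atom 1: C, bond orders sum to 1 (valence 4) → 3 H
  atom 2: C, bond orders sum to 2 (valence 4) → 2 H
  atom 3: C, bond orders sum to 3 (valence 4) → 1 H
  atom 4: C, bond orders sum to 2 (valence 4) → 2 H
  atom 5: C, bond orders sum to 2 (valence 4) → 2 H
  atom 6: C, bond orders sum to 1 (valence 4) → 3 H
  atom 7: C, bond orders sum to 2 (valence 4) → 2 H
  atom 8: C, bond orders sum to 3 (valence 4) → 1 H
  atom 9: C, bond orders sum to 4 (valence 4) → 0 H
  atom 10: O, bond orders sum to 2 (valence 2) → 0 H
  atom 11: C, bond orders sum to 1 (valence 4) → 3 H
  atom 12: C, bond orders sum to 2 (valence 4) → 2 H
  atom 13: C, bond orders sum to 3 (valence 4) → 1 H
  atom 14: C, bond orders sum to 4 (valence 4) → 0 H
  atom 15: C, bond orders sum to 2 (valence 4) → 2 H
  atom 16: C, bond orders sum to 1 (valence 4) → 3 H
  atom 17: C, bond orders sum to 4 (valence 4) → 0 H
  atom 18: N, bond orders sum to 1 (valence 3) → 2 H
  atom 19: O, bond orders sum to 2 (valence 2) → 0 H
Total hydrogens: 29.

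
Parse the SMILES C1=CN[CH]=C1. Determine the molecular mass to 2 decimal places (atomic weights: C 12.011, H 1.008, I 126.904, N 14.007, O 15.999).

67.09 g/mol

First, the molecular formula is C4H5N (counting implicit H from valence).
  C: 4 × 12.011 = 48.044
  H: 5 × 1.008 = 5.040
  N: 1 × 14.007 = 14.007
Sum: 4×12.011 + 5×1.008 + 1×14.007 = 67.091 → 67.09 g/mol.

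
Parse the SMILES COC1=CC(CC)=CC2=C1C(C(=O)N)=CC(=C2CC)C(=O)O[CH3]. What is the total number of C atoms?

Count every carbon token in the SMILES (each C, including those in ring-closure positions and inside branches).
Carbon count: 18.

18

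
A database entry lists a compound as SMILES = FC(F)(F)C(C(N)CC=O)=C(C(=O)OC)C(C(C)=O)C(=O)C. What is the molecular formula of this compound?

Walk through each heavy atom and fill implicit hydrogens from standard valence (C 4, N 3, O 2, S 2, halogen 1):
  atom 1: F (halogen, monovalent) → 0 H
  atom 2: C, bond orders sum to 4 (valence 4) → 0 H
  atom 3: F (halogen, monovalent) → 0 H
  atom 4: F (halogen, monovalent) → 0 H
  atom 5: C, bond orders sum to 4 (valence 4) → 0 H
  atom 6: C, bond orders sum to 3 (valence 4) → 1 H
  atom 7: N, bond orders sum to 1 (valence 3) → 2 H
  atom 8: C, bond orders sum to 2 (valence 4) → 2 H
  atom 9: C, bond orders sum to 3 (valence 4) → 1 H
  atom 10: O, bond orders sum to 2 (valence 2) → 0 H
  atom 11: C, bond orders sum to 4 (valence 4) → 0 H
  atom 12: C, bond orders sum to 4 (valence 4) → 0 H
  atom 13: O, bond orders sum to 2 (valence 2) → 0 H
  atom 14: O, bond orders sum to 2 (valence 2) → 0 H
  atom 15: C, bond orders sum to 1 (valence 4) → 3 H
  atom 16: C, bond orders sum to 3 (valence 4) → 1 H
  atom 17: C, bond orders sum to 4 (valence 4) → 0 H
  atom 18: C, bond orders sum to 1 (valence 4) → 3 H
  atom 19: O, bond orders sum to 2 (valence 2) → 0 H
  atom 20: C, bond orders sum to 4 (valence 4) → 0 H
  atom 21: O, bond orders sum to 2 (valence 2) → 0 H
  atom 22: C, bond orders sum to 1 (valence 4) → 3 H
Totals → C:13, H:16, F:3, N:1, O:5.
In Hill order: C13H16F3NO5.

C13H16F3NO5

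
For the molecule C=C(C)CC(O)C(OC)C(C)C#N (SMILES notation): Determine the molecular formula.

Walk through each heavy atom and fill implicit hydrogens from standard valence (C 4, N 3, O 2, S 2, halogen 1):
  atom 1: C, bond orders sum to 2 (valence 4) → 2 H
  atom 2: C, bond orders sum to 4 (valence 4) → 0 H
  atom 3: C, bond orders sum to 1 (valence 4) → 3 H
  atom 4: C, bond orders sum to 2 (valence 4) → 2 H
  atom 5: C, bond orders sum to 3 (valence 4) → 1 H
  atom 6: O, bond orders sum to 1 (valence 2) → 1 H
  atom 7: C, bond orders sum to 3 (valence 4) → 1 H
  atom 8: O, bond orders sum to 2 (valence 2) → 0 H
  atom 9: C, bond orders sum to 1 (valence 4) → 3 H
  atom 10: C, bond orders sum to 3 (valence 4) → 1 H
  atom 11: C, bond orders sum to 1 (valence 4) → 3 H
  atom 12: C, bond orders sum to 4 (valence 4) → 0 H
  atom 13: N, bond orders sum to 3 (valence 3) → 0 H
Totals → C:10, H:17, N:1, O:2.
In Hill order: C10H17NO2.

C10H17NO2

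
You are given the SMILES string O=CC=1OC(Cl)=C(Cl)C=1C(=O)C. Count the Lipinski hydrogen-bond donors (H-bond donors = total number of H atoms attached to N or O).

0

Donors: find every N or O and count the H atoms it carries.
  atom 1 (O): bond orders sum to 2 → 0 H
  atom 4 (O): bond orders sum to 2 → 0 H
  atom 11 (O): bond orders sum to 2 → 0 H
Lipinski HBD = 0.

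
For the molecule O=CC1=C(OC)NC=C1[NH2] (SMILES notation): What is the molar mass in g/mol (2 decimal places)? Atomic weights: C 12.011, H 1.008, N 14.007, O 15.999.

First, the molecular formula is C6H8N2O2 (counting implicit H from valence).
  C: 6 × 12.011 = 72.066
  H: 8 × 1.008 = 8.064
  N: 2 × 14.007 = 28.014
  O: 2 × 15.999 = 31.998
Sum: 6×12.011 + 8×1.008 + 2×14.007 + 2×15.999 = 140.142 → 140.14 g/mol.

140.14 g/mol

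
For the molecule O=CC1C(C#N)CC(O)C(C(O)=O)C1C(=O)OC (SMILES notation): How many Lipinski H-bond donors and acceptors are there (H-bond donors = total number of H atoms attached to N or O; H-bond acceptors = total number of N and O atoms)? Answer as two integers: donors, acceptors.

Donors: find every N or O and count the H atoms it carries.
  atom 1 (O): bond orders sum to 2 → 0 H
  atom 6 (N): bond orders sum to 3 → 0 H
  atom 9 (O): bond orders sum to 1 → 1 H
  atom 12 (O): bond orders sum to 1 → 1 H
  atom 13 (O): bond orders sum to 2 → 0 H
  atom 16 (O): bond orders sum to 2 → 0 H
  atom 17 (O): bond orders sum to 2 → 0 H
Lipinski HBD = 2.
Acceptors: N atoms = 1, O atoms = 6 → HBA = 7.

2, 7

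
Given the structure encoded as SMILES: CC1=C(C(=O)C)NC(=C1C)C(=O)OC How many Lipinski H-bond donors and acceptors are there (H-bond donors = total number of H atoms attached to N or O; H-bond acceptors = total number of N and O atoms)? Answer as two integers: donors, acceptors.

1, 4

Donors: find every N or O and count the H atoms it carries.
  atom 5 (O): bond orders sum to 2 → 0 H
  atom 7 (N): bond orders sum to 2 → 1 H
  atom 12 (O): bond orders sum to 2 → 0 H
  atom 13 (O): bond orders sum to 2 → 0 H
Lipinski HBD = 1.
Acceptors: N atoms = 1, O atoms = 3 → HBA = 4.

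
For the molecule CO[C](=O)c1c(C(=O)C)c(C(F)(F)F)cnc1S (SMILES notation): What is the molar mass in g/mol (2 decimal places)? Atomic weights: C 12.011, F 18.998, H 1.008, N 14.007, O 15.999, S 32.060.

First, the molecular formula is C10H8F3NO3S (counting implicit H from valence).
  C: 10 × 12.011 = 120.110
  F: 3 × 18.998 = 56.994
  H: 8 × 1.008 = 8.064
  N: 1 × 14.007 = 14.007
  O: 3 × 15.999 = 47.997
  S: 1 × 32.060 = 32.060
Sum: 10×12.011 + 3×18.998 + 8×1.008 + 1×14.007 + 3×15.999 + 1×32.060 = 279.232 → 279.23 g/mol.

279.23 g/mol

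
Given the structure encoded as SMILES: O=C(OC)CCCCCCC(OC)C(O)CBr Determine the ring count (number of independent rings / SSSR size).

In SMILES, each pair of matching ring-closure digits denotes one ring-closing bond; the number of such bonds equals the number of independent rings.
Ring-closure bonds here: 0.

0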